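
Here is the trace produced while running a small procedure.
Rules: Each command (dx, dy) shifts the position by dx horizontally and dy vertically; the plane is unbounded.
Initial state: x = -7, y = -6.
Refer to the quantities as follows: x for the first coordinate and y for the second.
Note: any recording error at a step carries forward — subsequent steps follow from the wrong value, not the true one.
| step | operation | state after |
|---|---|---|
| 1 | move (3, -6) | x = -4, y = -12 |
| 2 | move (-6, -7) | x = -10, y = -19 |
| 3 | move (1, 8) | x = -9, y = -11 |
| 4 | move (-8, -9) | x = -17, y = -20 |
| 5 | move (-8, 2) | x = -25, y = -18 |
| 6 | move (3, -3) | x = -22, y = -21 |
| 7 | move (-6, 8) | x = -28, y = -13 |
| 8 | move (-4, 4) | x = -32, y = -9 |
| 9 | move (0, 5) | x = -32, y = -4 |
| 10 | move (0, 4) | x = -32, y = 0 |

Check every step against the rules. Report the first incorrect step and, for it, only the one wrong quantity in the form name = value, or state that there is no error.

no error

1. x = -7 + (3) = -4, y = -6 + (-6) = -12 (consistent with the trace)
2. x = -4 + (-6) = -10, y = -12 + (-7) = -19 (checks out)
3. x = -10 + (1) = -9, y = -19 + (8) = -11 (no discrepancy)
4. x = -9 + (-8) = -17, y = -11 + (-9) = -20 (no discrepancy)
5. x = -17 + (-8) = -25, y = -20 + (2) = -18 (consistent with the trace)
6. x = -25 + (3) = -22, y = -18 + (-3) = -21 (confirmed correct)
7. x = -22 + (-6) = -28, y = -21 + (8) = -13 (checks out)
8. x = -28 + (-4) = -32, y = -13 + (4) = -9 (consistent with the trace)
9. x = -32 + (0) = -32, y = -9 + (5) = -4 (agrees with the trace)
10. x = -32 + (0) = -32, y = -4 + (4) = 0 (no discrepancy)
Each recorded entry agrees with the recomputation.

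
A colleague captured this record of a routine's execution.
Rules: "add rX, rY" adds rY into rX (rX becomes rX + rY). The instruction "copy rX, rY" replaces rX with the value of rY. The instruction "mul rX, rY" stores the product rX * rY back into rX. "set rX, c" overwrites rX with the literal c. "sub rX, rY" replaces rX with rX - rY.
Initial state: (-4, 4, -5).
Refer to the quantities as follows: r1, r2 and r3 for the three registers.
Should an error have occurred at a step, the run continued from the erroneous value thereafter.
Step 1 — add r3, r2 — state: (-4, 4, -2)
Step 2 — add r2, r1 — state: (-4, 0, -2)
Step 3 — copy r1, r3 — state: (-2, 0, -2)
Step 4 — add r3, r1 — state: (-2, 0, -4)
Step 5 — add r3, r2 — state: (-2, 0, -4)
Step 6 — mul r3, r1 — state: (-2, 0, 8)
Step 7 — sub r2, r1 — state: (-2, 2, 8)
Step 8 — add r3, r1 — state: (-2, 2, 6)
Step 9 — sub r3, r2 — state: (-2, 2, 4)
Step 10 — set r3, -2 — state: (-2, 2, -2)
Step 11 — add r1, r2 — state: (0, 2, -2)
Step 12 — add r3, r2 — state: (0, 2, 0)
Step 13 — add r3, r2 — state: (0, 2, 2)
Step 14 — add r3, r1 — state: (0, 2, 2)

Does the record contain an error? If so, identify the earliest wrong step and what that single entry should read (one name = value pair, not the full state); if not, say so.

step 1, r3 = -1

Recomputing the run from the initial state:
step 1: r1 = -4, r2 = 4, r3 = -1
step 2: r1 = -4, r2 = 0, r3 = -1
step 3: r1 = -1, r2 = 0, r3 = -1
step 4: r1 = -1, r2 = 0, r3 = -2
step 5: r1 = -1, r2 = 0, r3 = -2
step 6: r1 = -1, r2 = 0, r3 = 2
step 7: r1 = -1, r2 = 1, r3 = 2
step 8: r1 = -1, r2 = 1, r3 = 1
step 9: r1 = -1, r2 = 1, r3 = 0
step 10: r1 = -1, r2 = 1, r3 = -2
step 11: r1 = 0, r2 = 1, r3 = -2
step 12: r1 = 0, r2 = 1, r3 = -1
step 13: r1 = 0, r2 = 1, r3 = 0
step 14: r1 = 0, r2 = 1, r3 = 0
The first disagreement with the record is at step 1, where the value should be r3 = -1.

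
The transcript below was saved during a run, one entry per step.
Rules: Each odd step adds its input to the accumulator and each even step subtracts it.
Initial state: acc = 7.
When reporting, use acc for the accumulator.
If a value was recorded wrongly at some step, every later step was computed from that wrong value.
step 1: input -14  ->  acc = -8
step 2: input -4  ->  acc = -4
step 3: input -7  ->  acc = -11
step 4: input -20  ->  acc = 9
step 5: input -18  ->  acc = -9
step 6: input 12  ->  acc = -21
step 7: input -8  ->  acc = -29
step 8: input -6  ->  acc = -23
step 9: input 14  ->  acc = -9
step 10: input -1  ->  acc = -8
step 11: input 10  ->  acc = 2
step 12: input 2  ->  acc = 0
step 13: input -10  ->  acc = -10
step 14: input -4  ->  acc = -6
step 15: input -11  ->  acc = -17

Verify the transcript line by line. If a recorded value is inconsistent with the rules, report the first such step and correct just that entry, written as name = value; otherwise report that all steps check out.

1. acc = 7 + -14 = -7 (the entry is off here)
Step 1 is the first one off; corrected, acc = -7.

step 1, acc = -7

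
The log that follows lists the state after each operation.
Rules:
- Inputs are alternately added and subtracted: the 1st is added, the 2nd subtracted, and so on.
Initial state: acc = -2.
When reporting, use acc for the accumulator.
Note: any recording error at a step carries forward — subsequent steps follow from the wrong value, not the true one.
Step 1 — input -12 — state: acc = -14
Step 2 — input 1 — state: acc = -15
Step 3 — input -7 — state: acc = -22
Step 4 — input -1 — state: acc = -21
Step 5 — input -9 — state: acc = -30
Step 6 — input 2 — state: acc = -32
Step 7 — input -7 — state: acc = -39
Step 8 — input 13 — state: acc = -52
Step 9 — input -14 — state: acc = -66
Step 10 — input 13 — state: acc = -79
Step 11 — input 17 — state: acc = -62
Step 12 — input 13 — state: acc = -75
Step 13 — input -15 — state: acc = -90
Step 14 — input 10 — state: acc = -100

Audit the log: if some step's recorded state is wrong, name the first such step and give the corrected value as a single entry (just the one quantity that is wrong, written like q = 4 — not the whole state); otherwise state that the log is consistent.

no error

Step 1: acc = -2 + -12 = -14 — agrees with the log.
Step 2: acc = -14 - 1 = -15 — same as recorded.
Step 3: acc = -15 + -7 = -22 — confirmed correct.
Step 4: acc = -22 - -1 = -21 — no discrepancy.
Step 5: acc = -21 + -9 = -30 — matches.
Step 6: acc = -30 - 2 = -32 — in agreement.
Step 7: acc = -32 + -7 = -39 — matches.
Step 8: acc = -39 - 13 = -52 — no discrepancy.
Step 9: acc = -52 + -14 = -66 — no discrepancy.
Step 10: acc = -66 - 13 = -79 — matches.
Step 11: acc = -79 + 17 = -62 — checks out.
Step 12: acc = -62 - 13 = -75 — consistent with the log.
Step 13: acc = -75 + -15 = -90 — agrees with the log.
Step 14: acc = -90 - 10 = -100 — agrees with the log.
The whole run recomputes cleanly — no discrepancies.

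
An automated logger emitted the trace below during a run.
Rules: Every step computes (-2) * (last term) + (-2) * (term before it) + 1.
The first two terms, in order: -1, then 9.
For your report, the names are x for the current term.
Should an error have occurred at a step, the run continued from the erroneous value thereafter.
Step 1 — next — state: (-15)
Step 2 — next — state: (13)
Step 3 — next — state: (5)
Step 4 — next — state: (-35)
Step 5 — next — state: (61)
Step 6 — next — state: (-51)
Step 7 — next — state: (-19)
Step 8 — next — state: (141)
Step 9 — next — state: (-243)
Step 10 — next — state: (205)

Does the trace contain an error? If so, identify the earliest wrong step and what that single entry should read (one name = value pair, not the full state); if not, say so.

no error

1. x = -2*(9) + (-2)*(-1) + (1) = -15 (in agreement)
2. x = -2*(-15) + (-2)*(9) + (1) = 13 (exactly as logged)
3. x = -2*(13) + (-2)*(-15) + (1) = 5 (exactly as logged)
4. x = -2*(5) + (-2)*(13) + (1) = -35 (same as recorded)
5. x = -2*(-35) + (-2)*(5) + (1) = 61 (exactly as logged)
6. x = -2*(61) + (-2)*(-35) + (1) = -51 (matches)
7. x = -2*(-51) + (-2)*(61) + (1) = -19 (matches)
8. x = -2*(-19) + (-2)*(-51) + (1) = 141 (confirmed correct)
9. x = -2*(141) + (-2)*(-19) + (1) = -243 (checks out)
10. x = -2*(-243) + (-2)*(141) + (1) = 205 (verified)
Every step is consistent.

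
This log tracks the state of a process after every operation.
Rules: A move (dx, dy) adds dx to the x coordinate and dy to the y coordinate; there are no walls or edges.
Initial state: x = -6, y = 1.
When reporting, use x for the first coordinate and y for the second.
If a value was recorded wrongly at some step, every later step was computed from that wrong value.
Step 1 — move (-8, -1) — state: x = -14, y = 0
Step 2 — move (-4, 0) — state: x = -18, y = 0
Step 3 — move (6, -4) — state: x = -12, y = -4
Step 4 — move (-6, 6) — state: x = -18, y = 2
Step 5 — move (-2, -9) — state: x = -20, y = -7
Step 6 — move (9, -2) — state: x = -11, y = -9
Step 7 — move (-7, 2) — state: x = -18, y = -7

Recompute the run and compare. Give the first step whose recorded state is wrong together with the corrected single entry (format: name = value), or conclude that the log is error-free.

no error

step 1: x = -6 + (-8) = -14, y = 1 + (-1) = 0 -> checks out
step 2: x = -14 + (-4) = -18, y = 0 + (0) = 0 -> matches
step 3: x = -18 + (6) = -12, y = 0 + (-4) = -4 -> same as recorded
step 4: x = -12 + (-6) = -18, y = -4 + (6) = 2 -> same as recorded
step 5: x = -18 + (-2) = -20, y = 2 + (-9) = -7 -> verified
step 6: x = -20 + (9) = -11, y = -7 + (-2) = -9 -> matches
step 7: x = -11 + (-7) = -18, y = -9 + (2) = -7 -> matches
Each recorded entry agrees with the recomputation.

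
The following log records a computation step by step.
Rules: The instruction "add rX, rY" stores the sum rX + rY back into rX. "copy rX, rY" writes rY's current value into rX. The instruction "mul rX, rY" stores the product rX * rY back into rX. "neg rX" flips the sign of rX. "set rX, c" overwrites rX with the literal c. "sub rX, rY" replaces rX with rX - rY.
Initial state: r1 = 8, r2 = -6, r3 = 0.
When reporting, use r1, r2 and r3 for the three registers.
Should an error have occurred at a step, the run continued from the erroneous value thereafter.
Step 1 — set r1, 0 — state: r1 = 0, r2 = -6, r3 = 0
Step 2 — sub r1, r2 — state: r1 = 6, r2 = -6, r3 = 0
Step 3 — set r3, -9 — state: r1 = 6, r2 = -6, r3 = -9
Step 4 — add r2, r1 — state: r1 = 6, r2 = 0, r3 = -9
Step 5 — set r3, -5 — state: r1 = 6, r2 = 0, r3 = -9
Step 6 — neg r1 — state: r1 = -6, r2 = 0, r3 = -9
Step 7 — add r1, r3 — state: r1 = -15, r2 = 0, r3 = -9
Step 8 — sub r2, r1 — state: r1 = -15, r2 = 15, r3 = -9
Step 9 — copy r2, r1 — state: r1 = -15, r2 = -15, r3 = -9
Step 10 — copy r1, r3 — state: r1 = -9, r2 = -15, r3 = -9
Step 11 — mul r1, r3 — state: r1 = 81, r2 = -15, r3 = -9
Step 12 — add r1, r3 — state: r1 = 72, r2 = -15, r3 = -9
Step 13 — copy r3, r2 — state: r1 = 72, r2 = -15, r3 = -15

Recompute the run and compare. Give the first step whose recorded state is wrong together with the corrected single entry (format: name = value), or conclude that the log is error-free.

1. r1 = 0 (verified)
2. r1 = 0 - -6 = 6 (verified)
3. r3 = -9 (checks out)
4. r2 = -6 + 6 = 0 (exactly as logged)
5. r3 = -5 (the recorded entry deviates here)
That makes step 5 the first incorrect line — r3 = -5 is what it should show.

step 5, r3 = -5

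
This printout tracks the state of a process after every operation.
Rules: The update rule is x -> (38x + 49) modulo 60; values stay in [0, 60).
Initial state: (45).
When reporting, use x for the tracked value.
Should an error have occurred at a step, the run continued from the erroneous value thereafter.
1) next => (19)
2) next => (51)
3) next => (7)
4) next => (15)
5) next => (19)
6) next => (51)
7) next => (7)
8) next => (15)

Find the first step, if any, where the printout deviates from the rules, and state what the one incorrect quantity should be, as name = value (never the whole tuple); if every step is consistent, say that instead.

step 1: x = (38*45 + 49) mod 60 = 19 -> consistent with the printout
step 2: x = (38*19 + 49) mod 60 = 51 -> checks out
step 3: x = (38*51 + 49) mod 60 = 7 -> no discrepancy
step 4: x = (38*7 + 49) mod 60 = 15 -> no discrepancy
step 5: x = (38*15 + 49) mod 60 = 19 -> in agreement
step 6: x = (38*19 + 49) mod 60 = 51 -> exactly as logged
step 7: x = (38*51 + 49) mod 60 = 7 -> same as recorded
step 8: x = (38*7 + 49) mod 60 = 15 -> verified
No step deviates from the rules.

no error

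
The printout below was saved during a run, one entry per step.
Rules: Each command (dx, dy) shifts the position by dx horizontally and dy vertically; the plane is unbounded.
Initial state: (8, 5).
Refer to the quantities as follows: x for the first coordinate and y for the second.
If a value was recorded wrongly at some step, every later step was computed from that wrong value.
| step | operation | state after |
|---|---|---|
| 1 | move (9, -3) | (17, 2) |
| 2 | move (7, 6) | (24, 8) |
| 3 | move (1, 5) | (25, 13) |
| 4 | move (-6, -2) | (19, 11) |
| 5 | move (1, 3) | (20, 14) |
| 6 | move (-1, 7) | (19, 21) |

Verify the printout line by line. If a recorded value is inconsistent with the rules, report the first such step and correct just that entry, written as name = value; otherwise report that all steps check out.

no error

Recomputing the run from the initial state:
step 1: x = 17, y = 2
step 2: x = 24, y = 8
step 3: x = 25, y = 13
step 4: x = 19, y = 11
step 5: x = 20, y = 14
step 6: x = 19, y = 21
This matches the printout at every step.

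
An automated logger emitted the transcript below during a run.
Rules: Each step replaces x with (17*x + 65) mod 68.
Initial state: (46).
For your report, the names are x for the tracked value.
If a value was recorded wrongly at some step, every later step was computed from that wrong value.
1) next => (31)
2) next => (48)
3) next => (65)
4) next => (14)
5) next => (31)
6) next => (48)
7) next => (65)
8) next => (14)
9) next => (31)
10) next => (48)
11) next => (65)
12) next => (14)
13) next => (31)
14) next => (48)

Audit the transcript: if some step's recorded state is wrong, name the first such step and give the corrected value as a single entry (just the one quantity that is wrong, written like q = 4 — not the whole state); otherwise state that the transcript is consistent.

Recomputing the run from the initial state:
step 1: x = 31
step 2: x = 48
step 3: x = 65
step 4: x = 14
step 5: x = 31
step 6: x = 48
step 7: x = 65
step 8: x = 14
step 9: x = 31
step 10: x = 48
step 11: x = 65
step 12: x = 14
step 13: x = 31
step 14: x = 48
This matches the transcript at every step.

no error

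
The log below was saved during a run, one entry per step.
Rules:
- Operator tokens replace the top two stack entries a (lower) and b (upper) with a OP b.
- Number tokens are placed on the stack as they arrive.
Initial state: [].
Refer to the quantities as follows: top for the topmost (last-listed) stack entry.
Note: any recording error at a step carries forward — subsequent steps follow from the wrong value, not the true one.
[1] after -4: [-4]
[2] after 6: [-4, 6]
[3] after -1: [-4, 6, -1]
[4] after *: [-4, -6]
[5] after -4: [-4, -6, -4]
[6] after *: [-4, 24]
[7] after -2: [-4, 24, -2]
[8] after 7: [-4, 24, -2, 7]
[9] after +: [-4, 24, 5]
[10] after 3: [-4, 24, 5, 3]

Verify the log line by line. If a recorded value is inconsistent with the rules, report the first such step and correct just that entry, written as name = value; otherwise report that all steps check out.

no error

Recomputing the run from the initial state:
step 1: [-4]
step 2: [-4, 6]
step 3: [-4, 6, -1]
step 4: [-4, -6]
step 5: [-4, -6, -4]
step 6: [-4, 24]
step 7: [-4, 24, -2]
step 8: [-4, 24, -2, 7]
step 9: [-4, 24, 5]
step 10: [-4, 24, 5, 3]
This matches the log at every step.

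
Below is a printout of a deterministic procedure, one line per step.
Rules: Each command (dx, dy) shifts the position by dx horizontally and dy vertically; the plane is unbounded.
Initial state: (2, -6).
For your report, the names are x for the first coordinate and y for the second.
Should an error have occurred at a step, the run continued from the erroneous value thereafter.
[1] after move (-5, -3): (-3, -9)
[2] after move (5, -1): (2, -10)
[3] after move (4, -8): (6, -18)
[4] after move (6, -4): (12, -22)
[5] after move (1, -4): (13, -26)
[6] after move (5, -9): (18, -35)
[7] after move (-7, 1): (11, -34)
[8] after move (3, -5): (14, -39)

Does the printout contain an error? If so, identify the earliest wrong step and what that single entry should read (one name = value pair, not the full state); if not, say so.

step 1: x = 2 + (-5) = -3, y = -6 + (-3) = -9 -> consistent with the printout
step 2: x = -3 + (5) = 2, y = -9 + (-1) = -10 -> checks out
step 3: x = 2 + (4) = 6, y = -10 + (-8) = -18 -> no discrepancy
step 4: x = 6 + (6) = 12, y = -18 + (-4) = -22 -> consistent with the printout
step 5: x = 12 + (1) = 13, y = -22 + (-4) = -26 -> checks out
step 6: x = 13 + (5) = 18, y = -26 + (-9) = -35 -> matches
step 7: x = 18 + (-7) = 11, y = -35 + (1) = -34 -> verified
step 8: x = 11 + (3) = 14, y = -34 + (-5) = -39 -> verified
Every step is consistent.

no error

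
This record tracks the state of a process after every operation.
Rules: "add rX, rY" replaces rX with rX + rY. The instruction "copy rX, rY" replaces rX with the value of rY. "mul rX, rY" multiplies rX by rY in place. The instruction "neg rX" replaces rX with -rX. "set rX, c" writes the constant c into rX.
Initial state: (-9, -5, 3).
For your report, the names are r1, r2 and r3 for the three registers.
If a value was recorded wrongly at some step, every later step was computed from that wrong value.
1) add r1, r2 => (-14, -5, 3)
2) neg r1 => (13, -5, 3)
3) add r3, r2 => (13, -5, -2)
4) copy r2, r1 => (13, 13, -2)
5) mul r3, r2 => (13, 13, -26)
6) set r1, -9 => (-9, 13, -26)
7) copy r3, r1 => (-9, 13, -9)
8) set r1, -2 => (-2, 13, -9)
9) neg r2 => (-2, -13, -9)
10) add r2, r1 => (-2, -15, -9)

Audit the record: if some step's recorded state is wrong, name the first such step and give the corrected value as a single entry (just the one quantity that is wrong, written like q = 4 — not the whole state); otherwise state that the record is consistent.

1. r1 = -9 + -5 = -14 (agrees with the record)
2. r1 = -(-14) = 14 (the record has a different value)
The audit stops at step 2: the recorded entry is wrong and should be r1 = 14.

step 2, r1 = 14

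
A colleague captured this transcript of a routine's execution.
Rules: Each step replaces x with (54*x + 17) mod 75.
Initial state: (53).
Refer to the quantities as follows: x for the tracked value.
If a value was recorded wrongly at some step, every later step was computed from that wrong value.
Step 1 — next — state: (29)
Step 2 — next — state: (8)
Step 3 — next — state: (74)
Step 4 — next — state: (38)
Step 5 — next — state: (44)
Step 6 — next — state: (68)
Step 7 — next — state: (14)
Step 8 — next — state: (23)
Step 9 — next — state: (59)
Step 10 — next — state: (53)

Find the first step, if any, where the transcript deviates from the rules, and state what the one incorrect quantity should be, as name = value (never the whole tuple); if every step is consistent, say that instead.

no error

Step 1: x = (54*53 + 17) mod 75 = 29 — agrees with the transcript.
Step 2: x = (54*29 + 17) mod 75 = 8 — exactly as logged.
Step 3: x = (54*8 + 17) mod 75 = 74 — consistent with the transcript.
Step 4: x = (54*74 + 17) mod 75 = 38 — verified.
Step 5: x = (54*38 + 17) mod 75 = 44 — same as recorded.
Step 6: x = (54*44 + 17) mod 75 = 68 — checks out.
Step 7: x = (54*68 + 17) mod 75 = 14 — confirmed correct.
Step 8: x = (54*14 + 17) mod 75 = 23 — same as recorded.
Step 9: x = (54*23 + 17) mod 75 = 59 — checks out.
Step 10: x = (54*59 + 17) mod 75 = 53 — checks out.
No step deviates from the rules.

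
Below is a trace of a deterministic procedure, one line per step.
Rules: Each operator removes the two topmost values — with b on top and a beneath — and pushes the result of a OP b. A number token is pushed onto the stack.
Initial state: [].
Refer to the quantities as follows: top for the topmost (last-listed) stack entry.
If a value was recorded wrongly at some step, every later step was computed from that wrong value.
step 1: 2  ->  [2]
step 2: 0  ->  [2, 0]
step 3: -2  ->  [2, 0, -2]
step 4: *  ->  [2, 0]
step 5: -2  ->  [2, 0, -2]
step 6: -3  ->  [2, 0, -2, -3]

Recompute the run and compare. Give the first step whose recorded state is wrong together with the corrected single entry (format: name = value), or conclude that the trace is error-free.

Recomputing the run from the initial state:
step 1: [2]
step 2: [2, 0]
step 3: [2, 0, -2]
step 4: [2, 0]
step 5: [2, 0, -2]
step 6: [2, 0, -2, -3]
This matches the trace at every step.

no error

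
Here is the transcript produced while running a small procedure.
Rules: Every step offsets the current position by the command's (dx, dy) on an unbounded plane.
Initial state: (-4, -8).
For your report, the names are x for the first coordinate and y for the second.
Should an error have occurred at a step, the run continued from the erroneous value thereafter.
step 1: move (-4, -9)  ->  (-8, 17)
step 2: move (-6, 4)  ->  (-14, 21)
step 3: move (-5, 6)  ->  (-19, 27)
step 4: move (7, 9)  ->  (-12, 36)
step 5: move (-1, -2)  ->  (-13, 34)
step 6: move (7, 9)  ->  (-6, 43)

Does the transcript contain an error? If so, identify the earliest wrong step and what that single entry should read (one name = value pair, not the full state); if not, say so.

step 1, y = -17

Step 1: x = -4 + (-4) = -8, y = -8 + (-9) = -17 — first mismatch against the transcript.
Conclusion: step 1 carries the first error; the entry should be y = -17.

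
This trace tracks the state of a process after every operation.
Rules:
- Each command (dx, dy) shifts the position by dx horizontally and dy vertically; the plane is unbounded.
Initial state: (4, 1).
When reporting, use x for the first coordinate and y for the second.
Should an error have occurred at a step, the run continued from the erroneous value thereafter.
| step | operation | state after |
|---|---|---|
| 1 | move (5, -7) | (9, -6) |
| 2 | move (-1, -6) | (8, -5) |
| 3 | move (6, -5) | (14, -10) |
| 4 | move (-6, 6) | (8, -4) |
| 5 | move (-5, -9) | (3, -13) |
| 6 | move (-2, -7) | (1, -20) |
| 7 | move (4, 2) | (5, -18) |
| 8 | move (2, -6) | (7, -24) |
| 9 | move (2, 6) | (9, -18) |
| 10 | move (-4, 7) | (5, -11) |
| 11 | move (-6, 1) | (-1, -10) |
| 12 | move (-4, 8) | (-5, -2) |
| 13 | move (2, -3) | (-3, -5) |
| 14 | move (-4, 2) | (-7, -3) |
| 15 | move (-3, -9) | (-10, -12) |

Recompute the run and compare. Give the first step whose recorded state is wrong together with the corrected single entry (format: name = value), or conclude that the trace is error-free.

Recomputing the run from the initial state:
step 1: x = 9, y = -6
step 2: x = 8, y = -12
step 3: x = 14, y = -17
step 4: x = 8, y = -11
step 5: x = 3, y = -20
step 6: x = 1, y = -27
step 7: x = 5, y = -25
step 8: x = 7, y = -31
step 9: x = 9, y = -25
step 10: x = 5, y = -18
step 11: x = -1, y = -17
step 12: x = -5, y = -9
step 13: x = -3, y = -12
step 14: x = -7, y = -10
step 15: x = -10, y = -19
The first disagreement with the trace is at step 2, where the value should be y = -12.

step 2, y = -12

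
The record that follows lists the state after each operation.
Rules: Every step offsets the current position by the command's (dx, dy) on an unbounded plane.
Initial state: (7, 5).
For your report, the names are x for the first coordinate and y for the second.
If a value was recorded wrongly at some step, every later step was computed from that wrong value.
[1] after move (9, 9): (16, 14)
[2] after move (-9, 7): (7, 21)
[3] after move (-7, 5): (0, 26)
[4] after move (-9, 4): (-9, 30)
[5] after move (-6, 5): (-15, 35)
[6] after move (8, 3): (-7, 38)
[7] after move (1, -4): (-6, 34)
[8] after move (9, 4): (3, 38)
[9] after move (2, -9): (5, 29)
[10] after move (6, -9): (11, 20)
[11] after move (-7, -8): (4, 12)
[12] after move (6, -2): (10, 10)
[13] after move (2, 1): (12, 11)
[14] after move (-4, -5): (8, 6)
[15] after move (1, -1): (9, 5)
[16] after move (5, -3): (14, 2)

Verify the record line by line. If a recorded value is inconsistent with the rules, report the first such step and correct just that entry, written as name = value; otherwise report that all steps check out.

no error

Recomputing the run from the initial state:
step 1: x = 16, y = 14
step 2: x = 7, y = 21
step 3: x = 0, y = 26
step 4: x = -9, y = 30
step 5: x = -15, y = 35
step 6: x = -7, y = 38
step 7: x = -6, y = 34
step 8: x = 3, y = 38
step 9: x = 5, y = 29
step 10: x = 11, y = 20
step 11: x = 4, y = 12
step 12: x = 10, y = 10
step 13: x = 12, y = 11
step 14: x = 8, y = 6
step 15: x = 9, y = 5
step 16: x = 14, y = 2
This matches the record at every step.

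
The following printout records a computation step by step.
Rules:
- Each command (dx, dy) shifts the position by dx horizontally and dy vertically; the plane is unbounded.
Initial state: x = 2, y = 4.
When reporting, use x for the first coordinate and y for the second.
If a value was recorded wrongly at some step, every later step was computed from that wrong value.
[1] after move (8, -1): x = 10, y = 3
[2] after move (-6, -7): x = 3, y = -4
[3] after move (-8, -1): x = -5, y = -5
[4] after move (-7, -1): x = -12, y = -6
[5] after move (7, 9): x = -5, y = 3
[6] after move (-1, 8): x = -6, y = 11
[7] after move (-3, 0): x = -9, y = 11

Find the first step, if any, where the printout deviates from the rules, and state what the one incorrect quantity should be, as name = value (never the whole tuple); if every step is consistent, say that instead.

Step 1: x = 2 + (8) = 10, y = 4 + (-1) = 3 — no discrepancy.
Step 2: x = 10 + (-6) = 4, y = 3 + (-7) = -4 — the printout disagrees here.
First incorrect step: 2; the correct value is x = 4.

step 2, x = 4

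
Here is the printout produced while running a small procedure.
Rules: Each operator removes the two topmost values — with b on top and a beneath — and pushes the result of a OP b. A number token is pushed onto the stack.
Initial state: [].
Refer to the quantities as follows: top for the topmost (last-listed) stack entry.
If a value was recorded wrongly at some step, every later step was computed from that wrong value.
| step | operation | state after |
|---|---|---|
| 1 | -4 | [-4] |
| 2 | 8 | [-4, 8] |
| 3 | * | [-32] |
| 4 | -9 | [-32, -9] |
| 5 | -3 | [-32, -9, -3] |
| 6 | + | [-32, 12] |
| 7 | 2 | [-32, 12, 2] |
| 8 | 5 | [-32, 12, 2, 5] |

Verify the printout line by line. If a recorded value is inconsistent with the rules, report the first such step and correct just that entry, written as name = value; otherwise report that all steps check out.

Step 1: push -4: top = -4 — exactly as logged.
Step 2: push 8: top = 8 — verified.
Step 3: -4 * 8 = -32 — consistent with the printout.
Step 4: push -9: top = -9 — in agreement.
Step 5: push -3: top = -3 — verified.
Step 6: -9 + -3 = -12 — first mismatch against the printout.
First incorrect step: 6; the correct value is top = -12.

step 6, top = -12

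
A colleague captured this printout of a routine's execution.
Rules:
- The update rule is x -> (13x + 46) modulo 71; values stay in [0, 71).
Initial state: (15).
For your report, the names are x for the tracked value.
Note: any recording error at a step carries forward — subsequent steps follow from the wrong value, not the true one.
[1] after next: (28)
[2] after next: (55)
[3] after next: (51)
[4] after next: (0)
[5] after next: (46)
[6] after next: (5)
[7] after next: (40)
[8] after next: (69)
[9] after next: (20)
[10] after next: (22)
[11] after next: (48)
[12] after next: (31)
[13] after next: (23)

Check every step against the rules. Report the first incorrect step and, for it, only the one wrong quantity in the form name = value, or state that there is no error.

step 1: x = (13*15 + 46) mod 71 = 28 -> in agreement
step 2: x = (13*28 + 46) mod 71 = 55 -> checks out
step 3: x = (13*55 + 46) mod 71 = 51 -> no discrepancy
step 4: x = (13*51 + 46) mod 71 = 70 -> the recorded entry deviates here
First incorrect step: 4; the correct value is x = 70.

step 4, x = 70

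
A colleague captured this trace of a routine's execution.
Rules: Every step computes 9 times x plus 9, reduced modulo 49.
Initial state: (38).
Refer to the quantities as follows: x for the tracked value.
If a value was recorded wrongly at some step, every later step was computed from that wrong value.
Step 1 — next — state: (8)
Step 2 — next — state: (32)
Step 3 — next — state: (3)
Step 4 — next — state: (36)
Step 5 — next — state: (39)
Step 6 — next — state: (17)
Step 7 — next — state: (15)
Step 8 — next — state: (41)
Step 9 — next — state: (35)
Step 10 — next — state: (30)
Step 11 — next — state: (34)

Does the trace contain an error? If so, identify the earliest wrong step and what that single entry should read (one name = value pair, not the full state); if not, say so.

Recomputing the run from the initial state:
step 1: x = 8
step 2: x = 32
step 3: x = 3
step 4: x = 36
step 5: x = 39
step 6: x = 17
step 7: x = 15
step 8: x = 46
step 9: x = 31
step 10: x = 43
step 11: x = 4
The first disagreement with the trace is at step 8, where the value should be x = 46.

step 8, x = 46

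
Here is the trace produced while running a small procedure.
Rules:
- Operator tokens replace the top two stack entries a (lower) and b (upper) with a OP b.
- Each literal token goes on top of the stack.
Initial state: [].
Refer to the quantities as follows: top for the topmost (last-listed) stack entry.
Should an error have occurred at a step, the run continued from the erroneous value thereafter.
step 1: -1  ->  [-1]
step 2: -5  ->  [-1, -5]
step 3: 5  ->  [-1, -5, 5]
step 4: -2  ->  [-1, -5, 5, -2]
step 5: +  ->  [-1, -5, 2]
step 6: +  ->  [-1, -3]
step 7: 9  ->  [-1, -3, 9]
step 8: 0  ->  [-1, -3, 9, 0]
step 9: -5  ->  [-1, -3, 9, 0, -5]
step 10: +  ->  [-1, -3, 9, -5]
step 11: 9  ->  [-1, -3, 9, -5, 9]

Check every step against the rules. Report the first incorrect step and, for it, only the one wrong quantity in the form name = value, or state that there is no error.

Recomputing the run from the initial state:
step 1: [-1]
step 2: [-1, -5]
step 3: [-1, -5, 5]
step 4: [-1, -5, 5, -2]
step 5: [-1, -5, 3]
step 6: [-1, -2]
step 7: [-1, -2, 9]
step 8: [-1, -2, 9, 0]
step 9: [-1, -2, 9, 0, -5]
step 10: [-1, -2, 9, -5]
step 11: [-1, -2, 9, -5, 9]
The first disagreement with the trace is at step 5, where the value should be top = 3.

step 5, top = 3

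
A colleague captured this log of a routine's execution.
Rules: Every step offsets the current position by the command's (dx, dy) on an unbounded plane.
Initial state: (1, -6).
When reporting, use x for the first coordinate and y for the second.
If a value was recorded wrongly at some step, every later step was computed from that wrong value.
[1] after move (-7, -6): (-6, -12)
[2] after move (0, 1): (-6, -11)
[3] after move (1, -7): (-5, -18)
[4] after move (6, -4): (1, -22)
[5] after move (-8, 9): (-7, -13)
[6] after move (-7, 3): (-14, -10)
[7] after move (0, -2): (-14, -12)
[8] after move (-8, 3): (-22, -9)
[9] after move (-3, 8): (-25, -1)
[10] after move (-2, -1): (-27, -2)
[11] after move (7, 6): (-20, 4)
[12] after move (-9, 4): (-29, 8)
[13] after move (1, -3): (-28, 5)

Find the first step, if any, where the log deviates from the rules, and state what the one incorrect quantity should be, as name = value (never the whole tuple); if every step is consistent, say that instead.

step 1: x = 1 + (-7) = -6, y = -6 + (-6) = -12 -> agrees with the log
step 2: x = -6 + (0) = -6, y = -12 + (1) = -11 -> in agreement
step 3: x = -6 + (1) = -5, y = -11 + (-7) = -18 -> in agreement
step 4: x = -5 + (6) = 1, y = -18 + (-4) = -22 -> same as recorded
step 5: x = 1 + (-8) = -7, y = -22 + (9) = -13 -> confirmed correct
step 6: x = -7 + (-7) = -14, y = -13 + (3) = -10 -> verified
step 7: x = -14 + (0) = -14, y = -10 + (-2) = -12 -> checks out
step 8: x = -14 + (-8) = -22, y = -12 + (3) = -9 -> confirmed correct
step 9: x = -22 + (-3) = -25, y = -9 + (8) = -1 -> confirmed correct
step 10: x = -25 + (-2) = -27, y = -1 + (-1) = -2 -> in agreement
step 11: x = -27 + (7) = -20, y = -2 + (6) = 4 -> exactly as logged
step 12: x = -20 + (-9) = -29, y = 4 + (4) = 8 -> in agreement
step 13: x = -29 + (1) = -28, y = 8 + (-3) = 5 -> no discrepancy
The whole run recomputes cleanly — no discrepancies.

no error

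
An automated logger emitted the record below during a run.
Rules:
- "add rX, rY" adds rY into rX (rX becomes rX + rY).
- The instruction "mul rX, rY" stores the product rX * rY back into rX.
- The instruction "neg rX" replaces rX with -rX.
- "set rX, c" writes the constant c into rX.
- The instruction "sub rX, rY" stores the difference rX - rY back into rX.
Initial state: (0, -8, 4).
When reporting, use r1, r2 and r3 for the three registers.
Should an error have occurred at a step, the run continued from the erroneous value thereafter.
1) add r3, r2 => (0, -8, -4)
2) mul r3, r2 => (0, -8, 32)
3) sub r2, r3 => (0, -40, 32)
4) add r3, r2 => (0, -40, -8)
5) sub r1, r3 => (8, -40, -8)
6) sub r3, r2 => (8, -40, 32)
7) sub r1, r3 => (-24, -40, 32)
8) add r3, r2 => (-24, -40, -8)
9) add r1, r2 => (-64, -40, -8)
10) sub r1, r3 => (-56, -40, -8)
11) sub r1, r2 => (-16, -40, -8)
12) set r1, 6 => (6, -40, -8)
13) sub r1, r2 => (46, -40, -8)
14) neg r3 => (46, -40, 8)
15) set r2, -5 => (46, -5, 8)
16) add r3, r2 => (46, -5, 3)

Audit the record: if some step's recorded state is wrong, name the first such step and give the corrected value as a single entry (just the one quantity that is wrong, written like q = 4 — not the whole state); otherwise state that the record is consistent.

Step 1: r3 = 4 + -8 = -4 — checks out.
Step 2: r3 = -4 * -8 = 32 — agrees with the record.
Step 3: r2 = -8 - 32 = -40 — in agreement.
Step 4: r3 = 32 + -40 = -8 — matches.
Step 5: r1 = 0 - -8 = 8 — checks out.
Step 6: r3 = -8 - -40 = 32 — matches.
Step 7: r1 = 8 - 32 = -24 — consistent with the record.
Step 8: r3 = 32 + -40 = -8 — matches.
Step 9: r1 = -24 + -40 = -64 — same as recorded.
Step 10: r1 = -64 - -8 = -56 — agrees with the record.
Step 11: r1 = -56 - -40 = -16 — no discrepancy.
Step 12: r1 = 6 — checks out.
Step 13: r1 = 6 - -40 = 46 — verified.
Step 14: r3 = -(-8) = 8 — agrees with the record.
Step 15: r2 = -5 — verified.
Step 16: r3 = 8 + -5 = 3 — verified.
All entries verified; no error found.

no error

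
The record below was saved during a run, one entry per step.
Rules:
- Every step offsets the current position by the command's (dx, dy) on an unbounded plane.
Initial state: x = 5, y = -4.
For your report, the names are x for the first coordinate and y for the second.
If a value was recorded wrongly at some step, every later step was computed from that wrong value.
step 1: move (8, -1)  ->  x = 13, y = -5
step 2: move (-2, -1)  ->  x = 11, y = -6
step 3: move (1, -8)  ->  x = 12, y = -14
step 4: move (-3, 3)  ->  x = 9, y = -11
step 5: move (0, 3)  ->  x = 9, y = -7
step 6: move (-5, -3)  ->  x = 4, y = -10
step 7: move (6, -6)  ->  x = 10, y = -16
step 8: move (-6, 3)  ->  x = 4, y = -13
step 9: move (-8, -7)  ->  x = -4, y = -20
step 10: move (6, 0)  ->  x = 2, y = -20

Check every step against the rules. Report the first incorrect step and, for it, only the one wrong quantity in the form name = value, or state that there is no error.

Recomputing the run from the initial state:
step 1: x = 13, y = -5
step 2: x = 11, y = -6
step 3: x = 12, y = -14
step 4: x = 9, y = -11
step 5: x = 9, y = -8
step 6: x = 4, y = -11
step 7: x = 10, y = -17
step 8: x = 4, y = -14
step 9: x = -4, y = -21
step 10: x = 2, y = -21
The first disagreement with the record is at step 5, where the value should be y = -8.

step 5, y = -8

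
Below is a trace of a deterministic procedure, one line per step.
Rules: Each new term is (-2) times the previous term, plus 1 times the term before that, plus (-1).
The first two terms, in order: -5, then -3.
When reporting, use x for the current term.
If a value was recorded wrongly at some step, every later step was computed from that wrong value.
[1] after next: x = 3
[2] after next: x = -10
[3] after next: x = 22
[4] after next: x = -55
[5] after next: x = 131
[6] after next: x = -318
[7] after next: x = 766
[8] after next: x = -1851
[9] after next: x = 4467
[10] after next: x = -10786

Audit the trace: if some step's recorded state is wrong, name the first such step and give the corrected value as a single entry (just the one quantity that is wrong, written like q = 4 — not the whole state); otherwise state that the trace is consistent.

step 1: x = -2*(-3) + (1)*(-5) + (-1) = 0 -> the entry is off here
So the first discrepancy is step 1, where the right value is x = 0.

step 1, x = 0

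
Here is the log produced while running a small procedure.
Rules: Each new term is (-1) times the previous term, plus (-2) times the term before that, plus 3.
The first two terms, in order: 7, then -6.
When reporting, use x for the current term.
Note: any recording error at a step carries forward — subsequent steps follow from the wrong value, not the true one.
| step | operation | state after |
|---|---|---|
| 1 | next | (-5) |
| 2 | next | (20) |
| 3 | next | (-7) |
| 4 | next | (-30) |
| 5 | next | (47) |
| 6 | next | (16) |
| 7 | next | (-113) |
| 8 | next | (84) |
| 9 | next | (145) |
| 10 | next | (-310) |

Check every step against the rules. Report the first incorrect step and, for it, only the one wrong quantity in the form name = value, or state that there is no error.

Recomputing the run from the initial state:
step 1: x = -5
step 2: x = 20
step 3: x = -7
step 4: x = -30
step 5: x = 47
step 6: x = 16
step 7: x = -107
step 8: x = 78
step 9: x = 139
step 10: x = -292
The first disagreement with the log is at step 7, where the value should be x = -107.

step 7, x = -107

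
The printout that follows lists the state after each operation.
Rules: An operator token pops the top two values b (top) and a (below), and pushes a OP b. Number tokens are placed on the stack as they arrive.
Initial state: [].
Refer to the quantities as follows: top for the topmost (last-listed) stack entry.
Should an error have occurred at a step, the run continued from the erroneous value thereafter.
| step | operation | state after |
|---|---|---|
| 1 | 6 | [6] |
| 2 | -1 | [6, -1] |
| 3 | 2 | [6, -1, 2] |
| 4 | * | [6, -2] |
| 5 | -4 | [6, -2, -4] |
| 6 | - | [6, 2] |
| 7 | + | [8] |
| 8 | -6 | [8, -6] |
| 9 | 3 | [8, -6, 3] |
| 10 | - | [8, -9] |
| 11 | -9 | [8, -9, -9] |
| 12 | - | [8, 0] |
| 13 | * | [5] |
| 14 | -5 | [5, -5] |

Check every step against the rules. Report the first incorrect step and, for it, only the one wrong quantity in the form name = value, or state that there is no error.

Recomputing the run from the initial state:
step 1: [6]
step 2: [6, -1]
step 3: [6, -1, 2]
step 4: [6, -2]
step 5: [6, -2, -4]
step 6: [6, 2]
step 7: [8]
step 8: [8, -6]
step 9: [8, -6, 3]
step 10: [8, -9]
step 11: [8, -9, -9]
step 12: [8, 0]
step 13: [0]
step 14: [0, -5]
The first disagreement with the printout is at step 13, where the value should be top = 0.

step 13, top = 0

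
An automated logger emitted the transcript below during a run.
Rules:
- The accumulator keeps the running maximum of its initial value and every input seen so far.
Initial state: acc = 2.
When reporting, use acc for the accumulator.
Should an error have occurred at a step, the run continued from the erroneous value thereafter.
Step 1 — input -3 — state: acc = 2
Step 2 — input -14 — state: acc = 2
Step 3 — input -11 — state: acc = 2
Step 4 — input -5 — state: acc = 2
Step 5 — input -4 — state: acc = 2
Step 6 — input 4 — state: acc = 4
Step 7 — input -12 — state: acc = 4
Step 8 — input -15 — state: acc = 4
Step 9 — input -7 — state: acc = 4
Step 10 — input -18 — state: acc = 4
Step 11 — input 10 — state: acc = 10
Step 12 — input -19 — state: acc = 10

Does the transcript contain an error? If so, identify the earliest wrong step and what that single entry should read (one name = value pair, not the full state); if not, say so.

Step 1: acc = max(2, -3) = 2 — same as recorded.
Step 2: acc = max(2, -14) = 2 — same as recorded.
Step 3: acc = max(2, -11) = 2 — agrees with the transcript.
Step 4: acc = max(2, -5) = 2 — no discrepancy.
Step 5: acc = max(2, -4) = 2 — confirmed correct.
Step 6: acc = max(2, 4) = 4 — consistent with the transcript.
Step 7: acc = max(4, -12) = 4 — consistent with the transcript.
Step 8: acc = max(4, -15) = 4 — verified.
Step 9: acc = max(4, -7) = 4 — matches.
Step 10: acc = max(4, -18) = 4 — consistent with the transcript.
Step 11: acc = max(4, 10) = 10 — verified.
Step 12: acc = max(10, -19) = 10 — consistent with the transcript.
Each recorded entry agrees with the recomputation.

no error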